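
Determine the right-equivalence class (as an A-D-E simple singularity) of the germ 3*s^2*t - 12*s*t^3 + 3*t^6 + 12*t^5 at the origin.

D_7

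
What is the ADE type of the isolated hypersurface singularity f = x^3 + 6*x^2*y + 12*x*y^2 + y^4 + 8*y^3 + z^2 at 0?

E6

The Hessian of f at 0 has rank 1. Corank 2; j^3 = (x + 2*y)^3 is a perfect cube, so E-series; the 4-jet and mu = 6 give E_6.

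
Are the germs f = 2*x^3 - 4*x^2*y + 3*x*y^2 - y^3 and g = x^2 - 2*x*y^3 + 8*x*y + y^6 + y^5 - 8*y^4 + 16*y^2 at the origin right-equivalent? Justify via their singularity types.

No.

The Hessian of f at 0 has rank 0. Corank 2; j^3 = (x - y)*(2*x^2 - 2*x*y + y^2) splits into three distinct lines over C (the quadratic factor has nonzero discriminant), so D_4. The Hessian of g at 0 has rank 1. Corank 1: A-series; mu = 4 gives A_4. f is D_4 but g is A_4, hence not right-equivalent.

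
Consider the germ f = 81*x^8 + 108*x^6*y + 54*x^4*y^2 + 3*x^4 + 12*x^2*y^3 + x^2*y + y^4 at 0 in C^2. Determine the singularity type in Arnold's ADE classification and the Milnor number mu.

The Hessian of f at 0 has rank 0. Corank 2; j^3 = x^2*y has shape L^2 M (L != M), so D-series; mu = 5 gives D_5.

Type D5, Milnor number mu = 5.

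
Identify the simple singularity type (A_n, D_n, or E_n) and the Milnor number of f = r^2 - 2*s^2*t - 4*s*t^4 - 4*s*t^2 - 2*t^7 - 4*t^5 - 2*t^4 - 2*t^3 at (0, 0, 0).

Type D5, Milnor number mu = 5.

The Hessian of f at 0 is [[0, 0, 0], [0, 0, 0], [0, 0, 2]] with rank 1, so corank 2. A Groebner basis of the Jacobian ideal J(f) in C{s,t,r} is {s^3 - s^2/4 + t^2/4, s^2/4 + t^3 - t^2/4, s*t + t^2, r}; counting standard monomials gives mu = 5. Corank 2; j^3 = -2*t*(s + t)^2 has shape L^2 M (L != M), so D-series; mu = 5 gives D_5.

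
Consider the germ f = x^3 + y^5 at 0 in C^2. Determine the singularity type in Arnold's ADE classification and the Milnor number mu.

Type E8, Milnor number mu = 8.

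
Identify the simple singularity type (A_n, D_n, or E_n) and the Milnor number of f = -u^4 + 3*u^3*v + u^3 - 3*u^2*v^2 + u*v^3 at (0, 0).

The Hessian of f at 0 has rank 0. Corank 2; j^3 = u^3 is a perfect cube, so E-series; the 4-jet and mu = 7 give E_7.

Type E_{7}, Milnor number mu = 7.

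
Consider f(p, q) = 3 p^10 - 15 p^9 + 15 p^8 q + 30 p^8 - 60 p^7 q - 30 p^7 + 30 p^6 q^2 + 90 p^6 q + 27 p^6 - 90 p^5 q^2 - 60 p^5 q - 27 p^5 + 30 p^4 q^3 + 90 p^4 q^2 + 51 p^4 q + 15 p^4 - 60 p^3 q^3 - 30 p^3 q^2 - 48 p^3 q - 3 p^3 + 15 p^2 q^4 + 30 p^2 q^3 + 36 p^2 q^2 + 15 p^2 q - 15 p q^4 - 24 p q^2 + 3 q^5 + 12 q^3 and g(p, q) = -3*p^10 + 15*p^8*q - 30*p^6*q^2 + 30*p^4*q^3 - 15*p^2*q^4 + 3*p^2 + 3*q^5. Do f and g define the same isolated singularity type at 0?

No.

The Hessian of f at 0 is [[0, 0], [0, 0]] with rank 0, so corank 2. A Groebner basis of the Jacobian ideal J(f) in C{p,q} is {p^3 - 27*p^2/59 + 49*p*q/59 + 10*q^2/59, p^2*q + 5*p^2/118 - 79*p*q/118 + 69*q^2/59, 37*p^2/236 + p*q^2 - 207*p*q/236 + 133*q^2/118, 69*p^2/472 - 335*p*q/472 + q^3 + 197*q^2/236}; counting standard monomials gives mu = 6. Corank 2; j^3 = -3*(p - 2*q)^2*(p - q) has shape L^2 M (L != M), so D-series; mu = 6 gives D_6. The Hessian of g at 0 is [[6, 0], [0, 0]] with rank 1, so corank 1. A Groebner basis of the Jacobian ideal J(g) in C{p,q} is {q^4, p}; counting standard monomials gives mu = 4. Corank 1: A-series; mu = 4 gives A_4. f is D_6 but g is A_4, hence not right-equivalent.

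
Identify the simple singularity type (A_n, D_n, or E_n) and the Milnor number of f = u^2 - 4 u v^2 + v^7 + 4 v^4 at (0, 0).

The Hessian of f at 0 has rank 1. Corank 1: A-series; mu = 6 gives A_6.

Type A_6, Milnor number mu = 6.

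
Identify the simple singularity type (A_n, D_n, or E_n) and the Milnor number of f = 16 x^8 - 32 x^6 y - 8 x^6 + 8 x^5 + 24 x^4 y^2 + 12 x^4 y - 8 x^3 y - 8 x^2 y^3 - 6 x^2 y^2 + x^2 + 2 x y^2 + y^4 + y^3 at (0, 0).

The Hessian of f at 0 is [[2, 0], [0, 0]] with rank 1, so corank 1. A Groebner basis of the Jacobian ideal J(f) in C{x,y} is {y^2, x}; counting standard monomials gives mu = 2. Corank 1: A-series; mu = 2 gives A_2.

Type A_2, Milnor number mu = 2.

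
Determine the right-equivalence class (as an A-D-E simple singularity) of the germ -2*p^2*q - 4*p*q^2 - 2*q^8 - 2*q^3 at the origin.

The Hessian of f at 0 has rank 0. Corank 2; j^3 = -2*q*(p + q)^2 has shape L^2 M (L != M), so D-series; mu = 9 gives D_9.

D9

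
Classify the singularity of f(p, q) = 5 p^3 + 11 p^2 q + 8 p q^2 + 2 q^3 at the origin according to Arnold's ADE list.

D4

The Hessian of f at 0 has rank 0. Corank 2; j^3 = (p + q)*(5*p^2 + 6*p*q + 2*q^2) splits into three distinct lines over C (the quadratic factor has nonzero discriminant), so D_4.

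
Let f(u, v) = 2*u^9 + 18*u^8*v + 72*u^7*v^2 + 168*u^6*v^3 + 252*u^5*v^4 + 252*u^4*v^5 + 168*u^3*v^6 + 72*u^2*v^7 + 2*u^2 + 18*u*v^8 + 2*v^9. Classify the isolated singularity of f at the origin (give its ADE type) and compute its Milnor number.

The Hessian of f at 0 is [[4, 0], [0, 0]] with rank 1, so corank 1. A Groebner basis of the Jacobian ideal J(f) in C{u,v} is {v^8, u}; counting standard monomials gives mu = 8. Corank 1: A-series; mu = 8 gives A_8.

Type A_{8}, Milnor number mu = 8.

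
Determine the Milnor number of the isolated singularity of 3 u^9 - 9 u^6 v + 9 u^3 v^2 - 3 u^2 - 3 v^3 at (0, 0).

The Hessian of f at 0 is [[-6, 0], [0, 0]] with rank 1, so corank 1. A Groebner basis of the Jacobian ideal J(f) in C{u,v} is {v^2, u}; counting standard monomials gives mu = 2. Corank 1: A-series; mu = 2 gives A_2.

2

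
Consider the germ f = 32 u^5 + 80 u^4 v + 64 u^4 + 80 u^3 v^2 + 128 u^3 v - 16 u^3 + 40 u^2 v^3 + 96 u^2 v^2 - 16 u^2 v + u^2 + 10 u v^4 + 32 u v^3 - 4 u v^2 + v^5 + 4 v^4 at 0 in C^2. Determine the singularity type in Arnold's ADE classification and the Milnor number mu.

Type A4, Milnor number mu = 4.

The Hessian of f at 0 has rank 1. Corank 1: A-series; mu = 4 gives A_4.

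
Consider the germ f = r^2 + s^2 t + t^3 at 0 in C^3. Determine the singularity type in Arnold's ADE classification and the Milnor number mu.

Type D4, Milnor number mu = 4.

The Hessian of f at 0 is [[0, 0, 0], [0, 0, 0], [0, 0, 2]] with rank 1, so corank 2. A Groebner basis of the Jacobian ideal J(f) in C{s,t,r} is {t^3, s^2 + 3*t^2, s*t, r}; counting standard monomials gives mu = 4. Corank 2; j^3 = t*(s^2 + t^2) splits into three distinct lines over C (the quadratic factor has nonzero discriminant), so D_4.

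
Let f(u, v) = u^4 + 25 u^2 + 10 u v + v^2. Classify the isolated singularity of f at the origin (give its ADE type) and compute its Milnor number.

The Hessian of f at 0 has rank 1. Corank 1: A-series; mu = 3 gives A_3.

Type A_3, Milnor number mu = 3.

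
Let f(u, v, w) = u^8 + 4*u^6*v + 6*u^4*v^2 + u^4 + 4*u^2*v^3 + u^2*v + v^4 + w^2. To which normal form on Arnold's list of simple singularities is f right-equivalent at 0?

D5

The Hessian of f at 0 has rank 1. Corank 2; j^3 = u^2*v has shape L^2 M (L != M), so D-series; mu = 5 gives D_5.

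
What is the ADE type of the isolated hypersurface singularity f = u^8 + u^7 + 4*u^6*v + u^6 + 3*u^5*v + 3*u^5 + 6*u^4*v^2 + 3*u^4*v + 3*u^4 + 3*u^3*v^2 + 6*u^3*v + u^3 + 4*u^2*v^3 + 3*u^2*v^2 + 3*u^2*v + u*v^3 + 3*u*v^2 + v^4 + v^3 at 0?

E_7

The Hessian of f at 0 is [[0, 0], [0, 0]] with rank 0, so corank 2. A Groebner basis of the Jacobian ideal J(f) in C{u,v} is {3*u^2/4 + 3*u*v/2 + v^4 + v^3/4 + 3*v^2/4, u^3 - 3*u^2/2 - 3*u*v + v^3/2 - 3*v^2/2, u^2*v + 5*u^2/4 + 5*u*v/2 - 7*v^3/12 + 5*v^2/4, -3*u^2/4 + u*v^2 - 3*u*v/2 + 3*v^3/4 - 3*v^2/4}; counting standard monomials gives mu = 7. Corank 2; j^3 = (u + v)^3 is a perfect cube, so E-series; the 4-jet and mu = 7 give E_7.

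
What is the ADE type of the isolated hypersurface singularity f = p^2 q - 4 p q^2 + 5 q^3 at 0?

The Hessian of f at 0 is [[0, 0], [0, 0]] with rank 0, so corank 2. A Groebner basis of the Jacobian ideal J(f) in C{p,q} is {q^3, p^2 - q^2, p*q - 2*q^2}; counting standard monomials gives mu = 4. Corank 2; j^3 = q*(p^2 - 4*p*q + 5*q^2) splits into three distinct lines over C (the quadratic factor has nonzero discriminant), so D_4.

D4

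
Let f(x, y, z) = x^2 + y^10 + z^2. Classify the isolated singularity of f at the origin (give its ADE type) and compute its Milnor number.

Type A_9, Milnor number mu = 9.

The Hessian of f at 0 has rank 2. Corank 1: A-series; mu = 9 gives A_9.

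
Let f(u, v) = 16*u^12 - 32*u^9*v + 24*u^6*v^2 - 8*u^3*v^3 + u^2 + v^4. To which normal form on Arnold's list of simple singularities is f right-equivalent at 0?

A_{3}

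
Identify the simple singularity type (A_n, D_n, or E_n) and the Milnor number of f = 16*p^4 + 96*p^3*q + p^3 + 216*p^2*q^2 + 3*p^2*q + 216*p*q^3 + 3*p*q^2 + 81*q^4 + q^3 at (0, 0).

Type E_{6}, Milnor number mu = 6.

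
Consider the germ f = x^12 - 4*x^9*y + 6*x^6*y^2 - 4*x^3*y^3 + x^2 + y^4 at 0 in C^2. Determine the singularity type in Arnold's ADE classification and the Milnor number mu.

Type A_3, Milnor number mu = 3.

The Hessian of f at 0 is [[2, 0], [0, 0]] with rank 1, so corank 1. A Groebner basis of the Jacobian ideal J(f) in C{x,y} is {y^3, x}; counting standard monomials gives mu = 3. Corank 1: A-series; mu = 3 gives A_3.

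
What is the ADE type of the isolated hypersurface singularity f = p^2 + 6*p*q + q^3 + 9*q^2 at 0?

A_2

The Hessian of f at 0 has rank 1. Corank 1: A-series; mu = 2 gives A_2.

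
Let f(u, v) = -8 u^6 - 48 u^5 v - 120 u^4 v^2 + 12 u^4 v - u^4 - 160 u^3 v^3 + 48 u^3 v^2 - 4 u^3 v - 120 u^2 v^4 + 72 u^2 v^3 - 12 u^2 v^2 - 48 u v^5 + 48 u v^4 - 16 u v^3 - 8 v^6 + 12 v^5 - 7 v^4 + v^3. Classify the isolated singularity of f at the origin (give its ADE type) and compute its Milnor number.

The Hessian of f at 0 has rank 0. Corank 2; j^3 = v^3 is a perfect cube, so E-series; the 4-jet and mu = 6 give E_6.

Type E_{6}, Milnor number mu = 6.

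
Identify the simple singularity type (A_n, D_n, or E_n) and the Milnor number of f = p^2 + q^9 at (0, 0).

Type A8, Milnor number mu = 8.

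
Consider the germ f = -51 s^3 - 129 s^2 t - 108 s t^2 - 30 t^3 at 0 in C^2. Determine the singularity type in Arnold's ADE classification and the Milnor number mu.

The Hessian of f at 0 is [[0, 0], [0, 0]] with rank 0, so corank 2. A Groebner basis of the Jacobian ideal J(f) in C{s,t} is {t^3, s^2 - 6*t^2/13, s*t + 9*t^2/13}; counting standard monomials gives mu = 4. Corank 2; j^3 = -3*(s + t)*(17*s^2 + 26*s*t + 10*t^2) splits into three distinct lines over C (the quadratic factor has nonzero discriminant), so D_4.

Type D4, Milnor number mu = 4.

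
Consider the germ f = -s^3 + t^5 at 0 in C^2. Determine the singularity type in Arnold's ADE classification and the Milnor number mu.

The Hessian of f at 0 has rank 0. Corank 2; j^3 = -s^3 is a perfect cube, so E-series; the 5-jet and mu = 8 give E_8.

Type E_{8}, Milnor number mu = 8.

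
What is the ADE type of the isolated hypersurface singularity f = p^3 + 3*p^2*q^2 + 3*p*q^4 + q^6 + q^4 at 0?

E6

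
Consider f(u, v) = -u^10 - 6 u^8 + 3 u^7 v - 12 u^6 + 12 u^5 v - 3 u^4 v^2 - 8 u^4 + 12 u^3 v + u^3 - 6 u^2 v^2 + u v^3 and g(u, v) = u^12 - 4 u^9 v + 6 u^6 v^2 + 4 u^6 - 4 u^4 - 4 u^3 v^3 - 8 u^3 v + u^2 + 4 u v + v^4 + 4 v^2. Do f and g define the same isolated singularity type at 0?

The Hessian of f at 0 is [[0, 0], [0, 0]] with rank 0, so corank 2. A Groebner basis of the Jacobian ideal J(f) in C{u,v} is {3*u^2/4 + v^4 + v^3/4, u^3, u^2*v - u^2/4 - v^3/12, -u^2 + u*v^2 - v^3/3}; counting standard monomials gives mu = 7. Corank 2; j^3 = u^3 is a perfect cube, so E-series; the 4-jet and mu = 7 give E_7. The Hessian of g at 0 is [[2, 4], [4, 8]] with rank 1, so corank 1. A Groebner basis of the Jacobian ideal J(g) in C{u,v} is {v^3, u + 2*v}; counting standard monomials gives mu = 3. Corank 1: A-series; mu = 3 gives A_3. f is E_7 but g is A_3, hence not right-equivalent.

No.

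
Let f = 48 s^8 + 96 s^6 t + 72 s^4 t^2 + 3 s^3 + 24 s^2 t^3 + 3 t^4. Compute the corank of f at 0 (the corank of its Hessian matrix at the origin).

2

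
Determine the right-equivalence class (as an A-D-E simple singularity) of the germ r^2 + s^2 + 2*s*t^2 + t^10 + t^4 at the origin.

A_9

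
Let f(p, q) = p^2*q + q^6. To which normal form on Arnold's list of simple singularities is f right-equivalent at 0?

D7

The Hessian of f at 0 has rank 0. Corank 2; j^3 = p^2*q has shape L^2 M (L != M), so D-series; mu = 7 gives D_7.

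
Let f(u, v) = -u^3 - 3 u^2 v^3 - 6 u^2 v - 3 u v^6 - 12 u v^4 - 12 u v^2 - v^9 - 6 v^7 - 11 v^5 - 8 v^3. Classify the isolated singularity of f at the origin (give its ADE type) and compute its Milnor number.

Type E_8, Milnor number mu = 8.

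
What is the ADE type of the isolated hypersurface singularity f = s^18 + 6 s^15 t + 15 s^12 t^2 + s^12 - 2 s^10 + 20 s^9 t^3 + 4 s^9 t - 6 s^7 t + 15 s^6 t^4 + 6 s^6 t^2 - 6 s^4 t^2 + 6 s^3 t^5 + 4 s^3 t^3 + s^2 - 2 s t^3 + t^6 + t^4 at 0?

A3

The Hessian of f at 0 is [[2, 0], [0, 0]] with rank 1, so corank 1. A Groebner basis of the Jacobian ideal J(f) in C{s,t} is {t^3, s}; counting standard monomials gives mu = 3. Corank 1: A-series; mu = 3 gives A_3.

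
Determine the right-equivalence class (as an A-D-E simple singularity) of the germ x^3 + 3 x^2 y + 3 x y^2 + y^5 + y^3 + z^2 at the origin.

The Hessian of f at 0 has rank 1. Corank 2; j^3 = (x + y)^3 is a perfect cube, so E-series; the 5-jet and mu = 8 give E_8.

E_{8}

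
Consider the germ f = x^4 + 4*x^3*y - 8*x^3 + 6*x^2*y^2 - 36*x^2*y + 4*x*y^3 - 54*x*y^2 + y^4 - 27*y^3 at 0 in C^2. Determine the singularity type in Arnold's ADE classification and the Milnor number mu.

Type E_{6}, Milnor number mu = 6.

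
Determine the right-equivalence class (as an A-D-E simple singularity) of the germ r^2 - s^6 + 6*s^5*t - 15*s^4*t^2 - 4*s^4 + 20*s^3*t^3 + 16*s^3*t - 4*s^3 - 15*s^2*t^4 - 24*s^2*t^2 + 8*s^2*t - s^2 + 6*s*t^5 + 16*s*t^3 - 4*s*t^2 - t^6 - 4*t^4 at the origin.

A_5

The Hessian of f at 0 is [[-2, 0, 0], [0, 0, 0], [0, 0, 2]] with rank 2, so corank 1. A Groebner basis of the Jacobian ideal J(f) in C{s,t,r} is {s*t^2 + s*t - s/4 - t^2/2, 5*s*t/2 - s/2 + t^3 - t^2, s^2 - 2*s*t + s/2 + t^2, r}; counting standard monomials gives mu = 5. Corank 1: A-series; mu = 5 gives A_5.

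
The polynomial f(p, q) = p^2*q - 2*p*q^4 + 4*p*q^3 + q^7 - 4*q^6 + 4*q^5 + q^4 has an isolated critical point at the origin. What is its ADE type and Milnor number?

Type D5, Milnor number mu = 5.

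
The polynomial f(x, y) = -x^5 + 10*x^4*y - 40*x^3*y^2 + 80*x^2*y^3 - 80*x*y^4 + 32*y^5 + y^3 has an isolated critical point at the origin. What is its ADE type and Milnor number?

Type E8, Milnor number mu = 8.

The Hessian of f at 0 has rank 0. Corank 2; j^3 = y^3 is a perfect cube, so E-series; the 5-jet and mu = 8 give E_8.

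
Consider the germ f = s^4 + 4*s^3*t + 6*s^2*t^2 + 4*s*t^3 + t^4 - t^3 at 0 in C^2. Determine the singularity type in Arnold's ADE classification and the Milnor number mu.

Type E_{6}, Milnor number mu = 6.

The Hessian of f at 0 is [[0, 0], [0, 0]] with rank 0, so corank 2. A Groebner basis of the Jacobian ideal J(f) in C{s,t} is {s^3 + 3*s^2*t, t^2}; counting standard monomials gives mu = 6. Corank 2; j^3 = -t^3 is a perfect cube, so E-series; the 4-jet and mu = 6 give E_6.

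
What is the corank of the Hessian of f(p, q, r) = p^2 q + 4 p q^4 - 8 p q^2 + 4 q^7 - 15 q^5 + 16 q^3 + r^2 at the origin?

2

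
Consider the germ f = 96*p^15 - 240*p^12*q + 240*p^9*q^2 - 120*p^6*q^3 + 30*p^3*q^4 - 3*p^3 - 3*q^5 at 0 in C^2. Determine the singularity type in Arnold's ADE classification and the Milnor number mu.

The Hessian of f at 0 is [[0, 0], [0, 0]] with rank 0, so corank 2. A Groebner basis of the Jacobian ideal J(f) in C{p,q} is {q^4, p^2}; counting standard monomials gives mu = 8. Corank 2; j^3 = -3*p^3 is a perfect cube, so E-series; the 5-jet and mu = 8 give E_8.

Type E8, Milnor number mu = 8.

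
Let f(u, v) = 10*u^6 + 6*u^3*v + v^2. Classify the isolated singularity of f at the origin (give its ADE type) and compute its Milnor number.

Type A5, Milnor number mu = 5.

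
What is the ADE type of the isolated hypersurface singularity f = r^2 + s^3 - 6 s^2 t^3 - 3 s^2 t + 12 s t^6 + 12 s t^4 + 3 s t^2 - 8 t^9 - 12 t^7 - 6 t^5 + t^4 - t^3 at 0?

E_6

The Hessian of f at 0 is [[0, 0, 0], [0, 0, 0], [0, 0, 2]] with rank 1, so corank 2. A Groebner basis of the Jacobian ideal J(f) in C{s,t,r} is {t^3, s^2 - 2*s*t + t^2, r}; counting standard monomials gives mu = 6. Corank 2; j^3 = (s - t)^3 is a perfect cube, so E-series; the 4-jet and mu = 6 give E_6.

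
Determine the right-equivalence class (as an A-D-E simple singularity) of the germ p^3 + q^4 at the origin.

The Hessian of f at 0 is [[0, 0], [0, 0]] with rank 0, so corank 2. A Groebner basis of the Jacobian ideal J(f) in C{p,q} is {q^3, p^2}; counting standard monomials gives mu = 6. Corank 2; j^3 = p^3 is a perfect cube, so E-series; the 4-jet and mu = 6 give E_6.

E_6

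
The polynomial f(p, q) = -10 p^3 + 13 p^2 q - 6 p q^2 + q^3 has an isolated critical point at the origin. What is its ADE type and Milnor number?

The Hessian of f at 0 has rank 0. Corank 2; j^3 = -(2*p - q)*(5*p^2 - 4*p*q + q^2) splits into three distinct lines over C (the quadratic factor has nonzero discriminant), so D_4.

Type D_4, Milnor number mu = 4.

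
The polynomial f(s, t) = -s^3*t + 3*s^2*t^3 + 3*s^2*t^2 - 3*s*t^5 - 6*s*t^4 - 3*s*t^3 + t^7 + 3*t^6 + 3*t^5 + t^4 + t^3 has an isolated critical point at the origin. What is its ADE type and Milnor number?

Type E7, Milnor number mu = 7.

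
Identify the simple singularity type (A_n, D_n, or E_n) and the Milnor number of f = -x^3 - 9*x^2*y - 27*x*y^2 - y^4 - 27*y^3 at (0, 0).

The Hessian of f at 0 has rank 0. Corank 2; j^3 = -(x + 3*y)^3 is a perfect cube, so E-series; the 4-jet and mu = 6 give E_6.

Type E_{6}, Milnor number mu = 6.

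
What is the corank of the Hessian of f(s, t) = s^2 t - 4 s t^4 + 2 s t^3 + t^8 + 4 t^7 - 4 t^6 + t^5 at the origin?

The Hessian at 0 is [[0, 0], [0, 0]] of rank 0; hence corank 2.

2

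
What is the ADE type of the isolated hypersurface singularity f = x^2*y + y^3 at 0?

D_4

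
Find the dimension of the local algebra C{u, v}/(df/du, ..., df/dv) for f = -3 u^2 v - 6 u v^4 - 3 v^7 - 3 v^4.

5

The Hessian of f at 0 is [[0, 0], [0, 0]] with rank 0, so corank 2. A Groebner basis of the Jacobian ideal J(f) in C{u,v} is {u^3, u^2/4 + v^3, u*v}; counting standard monomials gives mu = 5. Corank 2; j^3 = -3*u^2*v has shape L^2 M (L != M), so D-series; mu = 5 gives D_5.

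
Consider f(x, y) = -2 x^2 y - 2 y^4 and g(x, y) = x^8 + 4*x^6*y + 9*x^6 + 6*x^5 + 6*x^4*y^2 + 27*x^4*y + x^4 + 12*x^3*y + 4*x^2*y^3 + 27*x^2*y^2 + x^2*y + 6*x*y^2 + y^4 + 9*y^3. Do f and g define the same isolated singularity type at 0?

The Hessian of f at 0 is [[0, 0], [0, 0]] with rank 0, so corank 2. A Groebner basis of the Jacobian ideal J(f) in C{x,y} is {x^3, x^2/4 + y^3, x*y}; counting standard monomials gives mu = 5. Corank 2; j^3 = -2*x^2*y has shape L^2 M (L != M), so D-series; mu = 5 gives D_5. The Hessian of g at 0 is [[0, 0], [0, 0]] with rank 0, so corank 2. A Groebner basis of the Jacobian ideal J(g) in C{x,y} is {x*y^2 - x*y/9 - y^2/3, x*y/27 + y^3 + y^2/9, x^2 + 158*x*y/27 + 77*y^2/9}; counting standard monomials gives mu = 5. Corank 2; j^3 = y*(x + 3*y)^2 has shape L^2 M (L != M), so D-series; mu = 5 gives D_5. Both have type D_5, hence right-equivalent.

Yes.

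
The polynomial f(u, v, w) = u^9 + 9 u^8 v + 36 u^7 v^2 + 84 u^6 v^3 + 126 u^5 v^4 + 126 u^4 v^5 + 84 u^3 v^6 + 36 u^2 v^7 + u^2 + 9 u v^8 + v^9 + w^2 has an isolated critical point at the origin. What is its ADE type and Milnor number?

Type A8, Milnor number mu = 8.

The Hessian of f at 0 is [[2, 0, 0], [0, 0, 0], [0, 0, 2]] with rank 2, so corank 1. A Groebner basis of the Jacobian ideal J(f) in C{u,v,w} is {v^8, u, w}; counting standard monomials gives mu = 8. Corank 1: A-series; mu = 8 gives A_8.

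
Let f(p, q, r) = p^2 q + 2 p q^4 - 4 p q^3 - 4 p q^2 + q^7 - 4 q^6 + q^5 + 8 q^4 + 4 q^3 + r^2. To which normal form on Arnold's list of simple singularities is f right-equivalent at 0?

The Hessian of f at 0 has rank 1. Corank 2; j^3 = q*(p - 2*q)^2 has shape L^2 M (L != M), so D-series; mu = 6 gives D_6.

D_6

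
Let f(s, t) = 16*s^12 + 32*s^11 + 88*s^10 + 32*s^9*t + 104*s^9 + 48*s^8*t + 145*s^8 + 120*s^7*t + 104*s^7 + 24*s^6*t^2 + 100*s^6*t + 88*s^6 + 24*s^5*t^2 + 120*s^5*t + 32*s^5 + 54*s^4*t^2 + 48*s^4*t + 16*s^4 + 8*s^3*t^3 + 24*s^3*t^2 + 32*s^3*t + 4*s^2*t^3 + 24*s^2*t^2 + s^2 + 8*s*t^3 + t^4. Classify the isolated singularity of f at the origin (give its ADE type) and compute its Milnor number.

The Hessian of f at 0 has rank 1. Corank 1: A-series; mu = 3 gives A_3.

Type A3, Milnor number mu = 3.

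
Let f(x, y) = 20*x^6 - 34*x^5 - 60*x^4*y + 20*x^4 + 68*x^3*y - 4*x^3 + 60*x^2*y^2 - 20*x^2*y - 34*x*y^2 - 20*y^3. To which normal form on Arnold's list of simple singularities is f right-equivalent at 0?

The Hessian of f at 0 is [[0, 0], [0, 0]] with rank 0, so corank 2. A Groebner basis of the Jacobian ideal J(f) in C{x,y} is {y^3, x^2 - 11*y^2/2, x*y + 5*y^2/2}; counting standard monomials gives mu = 4. Corank 2; j^3 = -2*(x + 2*y)*(2*x^2 + 6*x*y + 5*y^2) splits into three distinct lines over C (the quadratic factor has nonzero discriminant), so D_4.

D_4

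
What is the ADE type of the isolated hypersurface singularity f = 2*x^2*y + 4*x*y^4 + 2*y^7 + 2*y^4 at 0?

D5

The Hessian of f at 0 has rank 0. Corank 2; j^3 = 2*x^2*y has shape L^2 M (L != M), so D-series; mu = 5 gives D_5.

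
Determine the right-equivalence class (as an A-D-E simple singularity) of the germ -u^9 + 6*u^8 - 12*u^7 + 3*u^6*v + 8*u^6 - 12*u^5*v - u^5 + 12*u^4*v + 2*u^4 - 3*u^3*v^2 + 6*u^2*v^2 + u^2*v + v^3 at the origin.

D4

The Hessian of f at 0 has rank 0. Corank 2; j^3 = v*(u^2 + v^2) splits into three distinct lines over C (the quadratic factor has nonzero discriminant), so D_4.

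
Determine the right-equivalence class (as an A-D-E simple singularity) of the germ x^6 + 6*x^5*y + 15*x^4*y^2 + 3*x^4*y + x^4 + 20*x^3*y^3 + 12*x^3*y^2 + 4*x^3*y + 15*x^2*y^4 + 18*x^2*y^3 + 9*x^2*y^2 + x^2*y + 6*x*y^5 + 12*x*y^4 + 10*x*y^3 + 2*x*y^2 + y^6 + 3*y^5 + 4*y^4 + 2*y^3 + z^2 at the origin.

The Hessian of f at 0 has rank 1. Corank 2; j^3 = y*(x^2 + 2*x*y + 2*y^2) splits into three distinct lines over C (the quadratic factor has nonzero discriminant), so D_4.

D_4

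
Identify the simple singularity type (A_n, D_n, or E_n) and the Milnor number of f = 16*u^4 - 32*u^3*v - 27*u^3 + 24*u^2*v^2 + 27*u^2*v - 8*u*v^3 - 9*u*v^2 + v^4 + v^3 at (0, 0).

The Hessian of f at 0 has rank 0. Corank 2; j^3 = -(3*u - v)^3 is a perfect cube, so E-series; the 4-jet and mu = 6 give E_6.

Type E_6, Milnor number mu = 6.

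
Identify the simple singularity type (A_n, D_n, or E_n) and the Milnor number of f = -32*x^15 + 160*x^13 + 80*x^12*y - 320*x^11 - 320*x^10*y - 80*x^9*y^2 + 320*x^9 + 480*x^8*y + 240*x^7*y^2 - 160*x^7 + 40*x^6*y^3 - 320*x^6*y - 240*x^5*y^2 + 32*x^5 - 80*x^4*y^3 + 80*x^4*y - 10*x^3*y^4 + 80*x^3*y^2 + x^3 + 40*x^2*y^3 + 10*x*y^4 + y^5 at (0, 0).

Type E8, Milnor number mu = 8.

The Hessian of f at 0 has rank 0. Corank 2; j^3 = x^3 is a perfect cube, so E-series; the 5-jet and mu = 8 give E_8.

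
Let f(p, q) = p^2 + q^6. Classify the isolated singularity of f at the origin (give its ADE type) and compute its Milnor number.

Type A_5, Milnor number mu = 5.

The Hessian of f at 0 is [[2, 0], [0, 0]] with rank 1, so corank 1. A Groebner basis of the Jacobian ideal J(f) in C{p,q} is {q^5, p}; counting standard monomials gives mu = 5. Corank 1: A-series; mu = 5 gives A_5.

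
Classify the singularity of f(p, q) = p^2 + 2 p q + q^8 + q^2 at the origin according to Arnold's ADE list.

The Hessian of f at 0 has rank 1. Corank 1: A-series; mu = 7 gives A_7.

A7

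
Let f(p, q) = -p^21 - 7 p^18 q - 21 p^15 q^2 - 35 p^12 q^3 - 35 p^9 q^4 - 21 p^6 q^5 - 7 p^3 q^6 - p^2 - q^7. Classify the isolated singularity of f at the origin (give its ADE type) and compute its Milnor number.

The Hessian of f at 0 is [[-2, 0], [0, 0]] with rank 1, so corank 1. A Groebner basis of the Jacobian ideal J(f) in C{p,q} is {q^6, p}; counting standard monomials gives mu = 6. Corank 1: A-series; mu = 6 gives A_6.

Type A_{6}, Milnor number mu = 6.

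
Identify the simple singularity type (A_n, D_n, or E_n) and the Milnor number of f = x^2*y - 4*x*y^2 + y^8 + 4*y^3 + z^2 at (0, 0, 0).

Type D_{9}, Milnor number mu = 9.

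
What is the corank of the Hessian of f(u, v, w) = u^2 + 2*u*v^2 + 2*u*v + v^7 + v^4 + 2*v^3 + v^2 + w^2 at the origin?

1

Hessian at 0 has rank 2.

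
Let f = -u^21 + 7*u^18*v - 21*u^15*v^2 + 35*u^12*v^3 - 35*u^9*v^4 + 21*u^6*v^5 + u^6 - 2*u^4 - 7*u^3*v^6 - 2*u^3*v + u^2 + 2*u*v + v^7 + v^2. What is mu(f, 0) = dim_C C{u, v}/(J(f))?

6

The Hessian of f at 0 is [[2, 2], [2, 2]] with rank 1, so corank 1. A Groebner basis of the Jacobian ideal J(f) in C{u,v} is {u*v + v^4 + v^2, u*v^2 - u/3 + 2*v^3/3 - v/3, u^2 + 2*u*v + v^2}; counting standard monomials gives mu = 6. Corank 1: A-series; mu = 6 gives A_6.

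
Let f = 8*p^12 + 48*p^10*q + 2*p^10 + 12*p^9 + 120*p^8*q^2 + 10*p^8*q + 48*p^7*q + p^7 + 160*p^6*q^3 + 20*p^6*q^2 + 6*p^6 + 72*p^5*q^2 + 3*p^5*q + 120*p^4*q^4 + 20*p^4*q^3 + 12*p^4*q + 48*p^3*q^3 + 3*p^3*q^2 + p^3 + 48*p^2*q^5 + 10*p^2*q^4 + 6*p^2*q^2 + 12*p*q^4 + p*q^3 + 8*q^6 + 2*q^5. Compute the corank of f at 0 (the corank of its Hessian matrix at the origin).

2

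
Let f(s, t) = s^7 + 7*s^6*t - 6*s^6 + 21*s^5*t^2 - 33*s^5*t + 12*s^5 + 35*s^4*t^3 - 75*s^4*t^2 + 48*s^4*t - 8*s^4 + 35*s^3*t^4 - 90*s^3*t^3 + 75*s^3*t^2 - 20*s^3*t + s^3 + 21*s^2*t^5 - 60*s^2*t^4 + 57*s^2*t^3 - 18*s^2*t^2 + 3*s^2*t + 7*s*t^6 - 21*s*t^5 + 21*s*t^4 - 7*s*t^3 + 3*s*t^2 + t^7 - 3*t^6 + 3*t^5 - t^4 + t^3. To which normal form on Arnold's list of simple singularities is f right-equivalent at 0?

The Hessian of f at 0 has rank 0. Corank 2; j^3 = (s + t)^3 is a perfect cube, so E-series; the 4-jet and mu = 7 give E_7.

E7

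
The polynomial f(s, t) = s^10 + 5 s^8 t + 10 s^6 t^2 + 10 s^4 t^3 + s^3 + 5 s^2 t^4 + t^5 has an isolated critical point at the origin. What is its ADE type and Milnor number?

Type E8, Milnor number mu = 8.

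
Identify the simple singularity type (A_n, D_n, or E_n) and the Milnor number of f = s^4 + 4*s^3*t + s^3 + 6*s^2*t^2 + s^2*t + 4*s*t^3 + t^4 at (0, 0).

Type D5, Milnor number mu = 5.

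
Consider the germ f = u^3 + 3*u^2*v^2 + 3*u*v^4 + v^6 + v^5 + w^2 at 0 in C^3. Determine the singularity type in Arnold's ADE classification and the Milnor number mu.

Type E8, Milnor number mu = 8.

The Hessian of f at 0 has rank 1. Corank 2; j^3 = u^3 is a perfect cube, so E-series; the 5-jet and mu = 8 give E_8.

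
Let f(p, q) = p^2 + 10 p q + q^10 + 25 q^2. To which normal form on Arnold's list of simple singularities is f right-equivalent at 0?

The Hessian of f at 0 is [[2, 10], [10, 50]] with rank 1, so corank 1. A Groebner basis of the Jacobian ideal J(f) in C{p,q} is {q^9, p + 5*q}; counting standard monomials gives mu = 9. Corank 1: A-series; mu = 9 gives A_9.

A_9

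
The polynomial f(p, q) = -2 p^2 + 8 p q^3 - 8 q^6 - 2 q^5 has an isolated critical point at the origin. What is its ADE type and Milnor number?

Type A_4, Milnor number mu = 4.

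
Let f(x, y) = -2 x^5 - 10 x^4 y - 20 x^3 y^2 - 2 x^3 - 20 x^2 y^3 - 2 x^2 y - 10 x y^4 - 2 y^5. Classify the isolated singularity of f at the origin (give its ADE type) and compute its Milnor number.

The Hessian of f at 0 is [[0, 0], [0, 0]] with rank 0, so corank 2. A Groebner basis of the Jacobian ideal J(f) in C{x,y} is {-x*y/5 + y^4, x*y^2, x^2 + x*y}; counting standard monomials gives mu = 6. Corank 2; j^3 = -2*x^2*(x + y) has shape L^2 M (L != M), so D-series; mu = 6 gives D_6.

Type D_{6}, Milnor number mu = 6.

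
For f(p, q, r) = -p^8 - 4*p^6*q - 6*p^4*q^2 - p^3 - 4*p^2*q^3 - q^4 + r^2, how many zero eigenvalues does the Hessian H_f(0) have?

The Hessian at 0 is [[0, 0, 0], [0, 0, 0], [0, 0, 2]] of rank 1; hence corank 2.

2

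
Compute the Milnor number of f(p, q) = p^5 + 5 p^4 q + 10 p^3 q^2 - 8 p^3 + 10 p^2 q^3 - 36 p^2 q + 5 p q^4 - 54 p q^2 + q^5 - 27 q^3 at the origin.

8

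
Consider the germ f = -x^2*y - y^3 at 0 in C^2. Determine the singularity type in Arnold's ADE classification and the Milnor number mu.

The Hessian of f at 0 is [[0, 0], [0, 0]] with rank 0, so corank 2. A Groebner basis of the Jacobian ideal J(f) in C{x,y} is {y^3, x^2 + 3*y^2, x*y}; counting standard monomials gives mu = 4. Corank 2; j^3 = -y*(x^2 + y^2) splits into three distinct lines over C (the quadratic factor has nonzero discriminant), so D_4.

Type D_4, Milnor number mu = 4.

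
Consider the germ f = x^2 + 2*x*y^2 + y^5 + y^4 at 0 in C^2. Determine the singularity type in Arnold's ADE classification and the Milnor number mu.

Type A_4, Milnor number mu = 4.

The Hessian of f at 0 is [[2, 0], [0, 0]] with rank 1, so corank 1. A Groebner basis of the Jacobian ideal J(f) in C{x,y} is {x^2, x + y^2}; counting standard monomials gives mu = 4. Corank 1: A-series; mu = 4 gives A_4.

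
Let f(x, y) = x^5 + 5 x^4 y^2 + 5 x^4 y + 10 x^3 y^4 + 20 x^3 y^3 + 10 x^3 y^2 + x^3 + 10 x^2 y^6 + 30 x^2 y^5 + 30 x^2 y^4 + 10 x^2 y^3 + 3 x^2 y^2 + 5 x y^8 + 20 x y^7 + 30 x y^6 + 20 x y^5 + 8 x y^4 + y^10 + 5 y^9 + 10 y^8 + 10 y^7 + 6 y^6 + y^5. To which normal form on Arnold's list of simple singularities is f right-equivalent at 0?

E_8

The Hessian of f at 0 has rank 0. Corank 2; j^3 = x^3 is a perfect cube, so E-series; the 5-jet and mu = 8 give E_8.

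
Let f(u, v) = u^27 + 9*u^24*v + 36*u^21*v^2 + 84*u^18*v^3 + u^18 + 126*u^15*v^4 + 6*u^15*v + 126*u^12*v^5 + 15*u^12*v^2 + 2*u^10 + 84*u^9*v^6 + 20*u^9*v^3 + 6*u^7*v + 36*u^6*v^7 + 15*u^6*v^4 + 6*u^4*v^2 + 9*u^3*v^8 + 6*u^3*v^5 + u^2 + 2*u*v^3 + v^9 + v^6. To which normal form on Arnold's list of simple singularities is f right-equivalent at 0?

A_8

The Hessian of f at 0 is [[2, 0], [0, 0]] with rank 1, so corank 1. A Groebner basis of the Jacobian ideal J(f) in C{u,v} is {u^2*v^2, u^3, u + v^3}; counting standard monomials gives mu = 8. Corank 1: A-series; mu = 8 gives A_8.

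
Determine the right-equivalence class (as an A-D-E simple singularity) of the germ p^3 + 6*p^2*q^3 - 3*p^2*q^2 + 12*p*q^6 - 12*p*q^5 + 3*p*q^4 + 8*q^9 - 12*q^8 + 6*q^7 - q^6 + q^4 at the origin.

E_6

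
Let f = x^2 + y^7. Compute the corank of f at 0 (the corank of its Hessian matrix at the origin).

1

The Hessian at 0 is [[2, 0], [0, 0]] of rank 1; hence corank 1.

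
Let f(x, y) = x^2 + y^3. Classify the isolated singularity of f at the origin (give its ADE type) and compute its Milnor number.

Type A_2, Milnor number mu = 2.

The Hessian of f at 0 has rank 1. Corank 1: A-series; mu = 2 gives A_2.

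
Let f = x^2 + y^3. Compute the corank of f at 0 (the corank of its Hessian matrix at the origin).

Hessian at 0 has rank 1.

1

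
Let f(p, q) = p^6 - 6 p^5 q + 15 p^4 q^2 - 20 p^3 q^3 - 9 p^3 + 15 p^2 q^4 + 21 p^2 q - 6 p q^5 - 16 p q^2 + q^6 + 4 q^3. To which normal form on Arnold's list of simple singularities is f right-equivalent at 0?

D_7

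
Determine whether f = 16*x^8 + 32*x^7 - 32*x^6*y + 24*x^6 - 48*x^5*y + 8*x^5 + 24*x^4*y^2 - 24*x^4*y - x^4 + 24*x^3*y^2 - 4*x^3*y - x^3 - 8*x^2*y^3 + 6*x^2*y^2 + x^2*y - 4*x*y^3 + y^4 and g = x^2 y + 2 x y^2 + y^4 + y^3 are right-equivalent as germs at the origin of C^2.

The Hessian of f at 0 is [[0, 0], [0, 0]] with rank 0, so corank 2. A Groebner basis of the Jacobian ideal J(f) in C{x,y} is {x*y^2, x*y/4 + y^3, x^2 - x*y}; counting standard monomials gives mu = 5. Corank 2; j^3 = -x^2*(x - y) has shape L^2 M (L != M), so D-series; mu = 5 gives D_5. The Hessian of g at 0 is [[0, 0], [0, 0]] with rank 0, so corank 2. A Groebner basis of the Jacobian ideal J(g) in C{x,y} is {x^3 - x^2/4 + y^2/4, x^2/4 + y^3 - y^2/4, x*y + y^2}; counting standard monomials gives mu = 5. Corank 2; j^3 = y*(x + y)^2 has shape L^2 M (L != M), so D-series; mu = 5 gives D_5. Both have type D_5, hence right-equivalent.

Yes.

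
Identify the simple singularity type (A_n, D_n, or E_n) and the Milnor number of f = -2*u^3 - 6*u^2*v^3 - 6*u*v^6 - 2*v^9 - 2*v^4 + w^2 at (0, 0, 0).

The Hessian of f at 0 has rank 1. Corank 2; j^3 = -2*u^3 is a perfect cube, so E-series; the 4-jet and mu = 6 give E_6.

Type E6, Milnor number mu = 6.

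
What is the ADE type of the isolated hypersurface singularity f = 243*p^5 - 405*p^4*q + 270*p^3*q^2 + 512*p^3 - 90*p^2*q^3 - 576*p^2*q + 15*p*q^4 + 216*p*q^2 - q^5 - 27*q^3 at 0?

E_{8}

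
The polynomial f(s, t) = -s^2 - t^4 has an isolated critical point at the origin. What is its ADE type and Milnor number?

The Hessian of f at 0 has rank 1. Corank 1: A-series; mu = 3 gives A_3.

Type A_{3}, Milnor number mu = 3.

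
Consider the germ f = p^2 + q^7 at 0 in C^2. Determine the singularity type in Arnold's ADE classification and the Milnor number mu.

Type A_6, Milnor number mu = 6.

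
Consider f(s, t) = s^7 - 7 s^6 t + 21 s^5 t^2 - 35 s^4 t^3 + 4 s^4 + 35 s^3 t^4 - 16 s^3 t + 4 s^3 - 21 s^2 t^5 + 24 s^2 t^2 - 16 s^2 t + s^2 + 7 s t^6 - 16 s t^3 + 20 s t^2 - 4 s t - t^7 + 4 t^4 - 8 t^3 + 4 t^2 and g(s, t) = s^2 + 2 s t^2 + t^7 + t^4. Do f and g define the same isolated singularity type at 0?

Yes.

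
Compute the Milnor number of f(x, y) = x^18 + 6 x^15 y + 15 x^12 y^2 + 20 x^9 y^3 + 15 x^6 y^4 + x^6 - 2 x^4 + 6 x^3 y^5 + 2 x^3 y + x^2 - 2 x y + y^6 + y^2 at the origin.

The Hessian of f at 0 is [[2, -2], [-2, 2]] with rank 1, so corank 1. A Groebner basis of the Jacobian ideal J(f) in C{x,y} is {x*y^2 - x + y, -x + y^3 + y, x^2 - 2*x*y + y^2}; counting standard monomials gives mu = 5. Corank 1: A-series; mu = 5 gives A_5.

5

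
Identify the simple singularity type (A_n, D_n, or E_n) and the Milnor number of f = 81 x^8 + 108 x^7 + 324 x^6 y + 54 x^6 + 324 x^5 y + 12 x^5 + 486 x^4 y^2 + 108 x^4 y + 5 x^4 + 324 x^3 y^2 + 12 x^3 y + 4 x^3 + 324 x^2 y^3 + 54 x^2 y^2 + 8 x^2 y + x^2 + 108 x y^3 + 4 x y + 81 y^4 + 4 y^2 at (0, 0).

Type A_{3}, Milnor number mu = 3.

The Hessian of f at 0 has rank 1. Corank 1: A-series; mu = 3 gives A_3.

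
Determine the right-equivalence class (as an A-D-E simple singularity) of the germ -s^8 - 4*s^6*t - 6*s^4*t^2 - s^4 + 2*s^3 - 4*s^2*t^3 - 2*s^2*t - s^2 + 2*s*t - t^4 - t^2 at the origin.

A3

The Hessian of f at 0 is [[-2, 2], [2, -2]] with rank 1, so corank 1. A Groebner basis of the Jacobian ideal J(f) in C{s,t} is {s^2 - s + t, s*t - s + t, -s + t^2 + t}; counting standard monomials gives mu = 3. Corank 1: A-series; mu = 3 gives A_3.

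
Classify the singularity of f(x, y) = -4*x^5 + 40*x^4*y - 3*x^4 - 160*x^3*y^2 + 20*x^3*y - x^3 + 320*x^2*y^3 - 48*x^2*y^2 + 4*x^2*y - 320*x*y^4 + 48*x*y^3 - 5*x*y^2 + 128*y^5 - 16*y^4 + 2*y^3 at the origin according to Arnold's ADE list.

D_{5}

The Hessian of f at 0 has rank 0. Corank 2; j^3 = -(x - 2*y)*(x - y)^2 has shape L^2 M (L != M), so D-series; mu = 5 gives D_5.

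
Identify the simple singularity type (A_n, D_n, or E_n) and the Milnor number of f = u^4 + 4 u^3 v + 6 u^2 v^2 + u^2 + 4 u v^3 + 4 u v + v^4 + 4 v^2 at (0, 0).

Type A3, Milnor number mu = 3.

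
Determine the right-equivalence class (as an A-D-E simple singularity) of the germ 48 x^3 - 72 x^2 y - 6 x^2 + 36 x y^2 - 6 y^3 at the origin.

A_2

The Hessian of f at 0 is [[-12, 0], [0, 0]] with rank 1, so corank 1. A Groebner basis of the Jacobian ideal J(f) in C{x,y} is {y^2, x}; counting standard monomials gives mu = 2. Corank 1: A-series; mu = 2 gives A_2.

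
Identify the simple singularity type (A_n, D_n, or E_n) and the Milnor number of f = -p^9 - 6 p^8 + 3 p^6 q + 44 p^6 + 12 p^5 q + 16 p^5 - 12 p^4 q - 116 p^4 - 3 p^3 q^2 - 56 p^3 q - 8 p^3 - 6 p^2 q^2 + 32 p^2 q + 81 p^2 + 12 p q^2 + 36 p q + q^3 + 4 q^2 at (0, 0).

The Hessian of f at 0 has rank 1. Corank 1: A-series; mu = 2 gives A_2.

Type A2, Milnor number mu = 2.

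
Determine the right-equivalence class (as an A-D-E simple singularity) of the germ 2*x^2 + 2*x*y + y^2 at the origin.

The Hessian of f at 0 has rank 2. Corank 0: nondegenerate Morse point, so A_1.

A_{1}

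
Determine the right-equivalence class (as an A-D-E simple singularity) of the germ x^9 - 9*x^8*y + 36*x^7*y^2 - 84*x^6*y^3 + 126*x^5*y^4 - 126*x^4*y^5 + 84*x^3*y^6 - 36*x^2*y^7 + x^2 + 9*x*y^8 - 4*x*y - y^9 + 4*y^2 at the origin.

A8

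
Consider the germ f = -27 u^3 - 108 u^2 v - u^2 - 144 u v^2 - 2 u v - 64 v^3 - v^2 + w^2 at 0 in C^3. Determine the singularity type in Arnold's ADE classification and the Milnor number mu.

Type A_{2}, Milnor number mu = 2.

The Hessian of f at 0 has rank 2. Corank 1: A-series; mu = 2 gives A_2.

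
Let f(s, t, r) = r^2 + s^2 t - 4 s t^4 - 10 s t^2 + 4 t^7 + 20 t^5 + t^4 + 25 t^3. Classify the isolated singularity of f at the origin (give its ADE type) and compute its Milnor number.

The Hessian of f at 0 has rank 1. Corank 2; j^3 = t*(s - 5*t)^2 has shape L^2 M (L != M), so D-series; mu = 5 gives D_5.

Type D5, Milnor number mu = 5.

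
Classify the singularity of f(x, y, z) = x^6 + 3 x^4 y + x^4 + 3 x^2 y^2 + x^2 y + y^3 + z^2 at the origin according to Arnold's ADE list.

The Hessian of f at 0 has rank 1. Corank 2; j^3 = y*(x^2 + y^2) splits into three distinct lines over C (the quadratic factor has nonzero discriminant), so D_4.

D_4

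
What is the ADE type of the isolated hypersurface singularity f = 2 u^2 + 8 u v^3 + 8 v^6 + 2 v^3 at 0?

The Hessian of f at 0 is [[4, 0], [0, 0]] with rank 1, so corank 1. A Groebner basis of the Jacobian ideal J(f) in C{u,v} is {v^2, u}; counting standard monomials gives mu = 2. Corank 1: A-series; mu = 2 gives A_2.

A_2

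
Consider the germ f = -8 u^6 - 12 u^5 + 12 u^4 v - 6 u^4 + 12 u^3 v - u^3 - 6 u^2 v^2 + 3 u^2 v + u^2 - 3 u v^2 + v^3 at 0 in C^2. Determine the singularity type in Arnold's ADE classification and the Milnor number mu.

The Hessian of f at 0 has rank 1. Corank 1: A-series; mu = 2 gives A_2.

Type A_{2}, Milnor number mu = 2.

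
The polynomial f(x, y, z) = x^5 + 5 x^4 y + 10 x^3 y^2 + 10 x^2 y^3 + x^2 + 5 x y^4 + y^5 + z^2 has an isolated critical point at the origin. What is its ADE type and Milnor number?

Type A_4, Milnor number mu = 4.

The Hessian of f at 0 is [[2, 0, 0], [0, 0, 0], [0, 0, 2]] with rank 2, so corank 1. A Groebner basis of the Jacobian ideal J(f) in C{x,y,z} is {y^4, x, z}; counting standard monomials gives mu = 4. Corank 1: A-series; mu = 4 gives A_4.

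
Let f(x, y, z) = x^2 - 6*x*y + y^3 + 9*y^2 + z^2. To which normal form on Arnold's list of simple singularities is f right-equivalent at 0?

A_{2}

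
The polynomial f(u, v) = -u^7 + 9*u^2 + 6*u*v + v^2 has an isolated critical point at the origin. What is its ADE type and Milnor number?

Type A6, Milnor number mu = 6.

The Hessian of f at 0 has rank 1. Corank 1: A-series; mu = 6 gives A_6.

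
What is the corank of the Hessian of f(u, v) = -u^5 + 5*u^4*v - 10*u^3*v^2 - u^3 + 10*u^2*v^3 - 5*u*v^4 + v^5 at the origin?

2

Hessian at 0 has rank 0.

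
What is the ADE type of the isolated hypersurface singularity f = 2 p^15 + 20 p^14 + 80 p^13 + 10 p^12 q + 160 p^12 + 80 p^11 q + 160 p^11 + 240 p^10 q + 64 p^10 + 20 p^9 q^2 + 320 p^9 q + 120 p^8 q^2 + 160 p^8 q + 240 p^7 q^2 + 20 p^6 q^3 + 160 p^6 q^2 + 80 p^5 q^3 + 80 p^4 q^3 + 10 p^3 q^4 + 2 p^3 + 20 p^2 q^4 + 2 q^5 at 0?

E8

The Hessian of f at 0 is [[0, 0], [0, 0]] with rank 0, so corank 2. A Groebner basis of the Jacobian ideal J(f) in C{p,q} is {q^4, p^2}; counting standard monomials gives mu = 8. Corank 2; j^3 = 2*p^3 is a perfect cube, so E-series; the 5-jet and mu = 8 give E_8.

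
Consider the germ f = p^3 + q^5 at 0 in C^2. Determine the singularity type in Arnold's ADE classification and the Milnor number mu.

Type E_8, Milnor number mu = 8.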